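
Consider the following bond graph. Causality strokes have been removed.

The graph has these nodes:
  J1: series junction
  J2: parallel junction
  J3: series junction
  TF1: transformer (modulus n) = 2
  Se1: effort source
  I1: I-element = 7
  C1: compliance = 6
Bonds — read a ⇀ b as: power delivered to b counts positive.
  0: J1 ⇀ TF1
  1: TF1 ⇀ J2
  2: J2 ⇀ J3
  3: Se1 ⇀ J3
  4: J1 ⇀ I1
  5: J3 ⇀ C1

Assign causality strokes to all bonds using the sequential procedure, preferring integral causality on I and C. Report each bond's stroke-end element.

bond 0 stroke→J1
bond 1 stroke→TF1
bond 2 stroke→J2
bond 3 stroke→J3
bond 4 stroke→I1
bond 5 stroke→J3

#3 →J3  (Se1 (Se) sets effort on bond)
#4 →I1  (I1 outputs flow p/I1)
#0 →J1  (1-jn J1 has f-setter on 4)
#1 →TF1  (TF1 one-in-one-out from 0)
#2 →J2  (J2: last free bond brings effort in)
#5 →J3  (common-f at J3 fixed by 2)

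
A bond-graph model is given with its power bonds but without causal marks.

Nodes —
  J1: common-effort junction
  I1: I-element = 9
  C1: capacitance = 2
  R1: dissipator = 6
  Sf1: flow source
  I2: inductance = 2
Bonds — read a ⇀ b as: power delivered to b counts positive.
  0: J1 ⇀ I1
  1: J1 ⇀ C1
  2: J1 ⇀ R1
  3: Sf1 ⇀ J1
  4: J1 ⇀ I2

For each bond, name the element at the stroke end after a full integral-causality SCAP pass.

b0 stroke→I1
b1 stroke→J1
b2 stroke→R1
b3 stroke→Sf1
b4 stroke→I2

β3 stroke at Sf1  (source Sf1 imposes f)
β0 stroke at I1  (I1 outputs flow p/I1)
β1 stroke at J1  (C1: C, integral causality)
β2 stroke at R1  (J1: bond 1 brought effort, rest push out)
β4 stroke at I2  (0-jn J1 has e-setter on 1)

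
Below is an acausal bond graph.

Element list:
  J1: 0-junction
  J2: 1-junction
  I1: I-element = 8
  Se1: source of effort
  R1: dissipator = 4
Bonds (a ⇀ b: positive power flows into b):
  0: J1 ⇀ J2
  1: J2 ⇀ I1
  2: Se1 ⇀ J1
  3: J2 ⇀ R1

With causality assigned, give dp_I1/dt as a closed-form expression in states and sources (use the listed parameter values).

dp_I1/dt = E_Se1 - p_I1/2

β2 |J1  (Se1: effort source, stroke at far end)
β0 |J2  (J1 effort already set via bond 2)
β1 |I1  (I1: I, integral causality)
β3 |J2  (common-f at J2 fixed by 1)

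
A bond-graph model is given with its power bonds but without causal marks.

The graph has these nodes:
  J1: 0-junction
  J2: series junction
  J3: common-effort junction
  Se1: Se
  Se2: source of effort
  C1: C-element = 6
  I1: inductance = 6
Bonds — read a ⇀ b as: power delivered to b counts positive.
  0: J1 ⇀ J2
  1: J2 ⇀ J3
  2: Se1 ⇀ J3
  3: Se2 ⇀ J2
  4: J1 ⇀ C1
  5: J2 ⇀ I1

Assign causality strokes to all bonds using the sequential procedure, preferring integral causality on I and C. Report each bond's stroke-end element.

bond 2 stroke→J3  (Se1: effort source, stroke at far end)
bond 3 stroke→J2  (source Se2 imposes e)
bond 1 stroke→J2  (common-e at J3 fixed by 2)
bond 4 stroke→J1  (C1 integral (e out))
bond 0 stroke→J2  (J1: bond 4 brought effort, rest push out)
bond 5 stroke→I1  (J2 needs exactly one f-in)

β0 →J2
β1 →J2
β2 →J3
β3 →J2
β4 →J1
β5 →I1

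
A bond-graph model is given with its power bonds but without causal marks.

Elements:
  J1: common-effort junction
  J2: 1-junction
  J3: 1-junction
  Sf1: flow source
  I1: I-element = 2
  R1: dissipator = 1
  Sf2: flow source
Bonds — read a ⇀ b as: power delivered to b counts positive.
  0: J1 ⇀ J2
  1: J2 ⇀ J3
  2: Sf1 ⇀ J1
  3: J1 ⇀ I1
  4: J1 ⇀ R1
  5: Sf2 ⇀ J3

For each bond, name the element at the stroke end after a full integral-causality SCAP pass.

#2 →Sf1  (Sf1 fixes flow; stroke at Sf1)
#5 →Sf2  (Sf2: flow source, stroke at near end)
#1 →J3  (J3 flow already set via bond 5)
#0 →J2  (1-jn J2 has f-setter on 1)
#3 →I1  (I1: I, integral causality)
#4 →J1  (closing 0-jn rule on J1)

b0 |J2
b1 |J3
b2 |Sf1
b3 |I1
b4 |J1
b5 |Sf2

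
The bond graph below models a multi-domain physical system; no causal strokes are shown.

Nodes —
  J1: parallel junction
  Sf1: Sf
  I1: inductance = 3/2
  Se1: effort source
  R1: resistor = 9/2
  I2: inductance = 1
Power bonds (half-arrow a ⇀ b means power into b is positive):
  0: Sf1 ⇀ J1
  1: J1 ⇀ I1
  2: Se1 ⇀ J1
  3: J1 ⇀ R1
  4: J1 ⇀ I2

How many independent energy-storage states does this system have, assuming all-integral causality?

b0 stroke at Sf1  (source Sf1 imposes f)
b2 stroke at J1  (Se1 fixes effort; stroke away)
b1 stroke at I1  (0-jn J1 has e-setter on 2)
b3 stroke at R1  (J1 effort already set via bond 2)
b4 stroke at I2  (common-e at J1 fixed by 2)

2  (I1, I2 all integral)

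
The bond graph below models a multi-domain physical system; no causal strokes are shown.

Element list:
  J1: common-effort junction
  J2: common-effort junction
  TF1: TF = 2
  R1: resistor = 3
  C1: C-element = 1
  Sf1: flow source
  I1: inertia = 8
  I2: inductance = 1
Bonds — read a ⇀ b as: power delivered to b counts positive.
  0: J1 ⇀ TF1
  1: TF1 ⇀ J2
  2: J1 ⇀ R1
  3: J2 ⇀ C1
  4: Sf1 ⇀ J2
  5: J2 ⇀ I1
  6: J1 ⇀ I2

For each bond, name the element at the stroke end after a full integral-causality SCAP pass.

#0 |J1
#1 |TF1
#2 |R1
#3 |J2
#4 |Sf1
#5 |I1
#6 |I2

b4 stroke→Sf1  (Sf1 (Sf) sets flow on bond)
b3 stroke→J2  (C1 outputs effort q/C1)
b1 stroke→TF1  (J2 effort already set via bond 3)
b5 stroke→I1  (common-e at J2 fixed by 3)
b0 stroke→J1  (through TF1, causality passes straight; one stroke at TF1)
b2 stroke→R1  (J1 effort already set via bond 0)
b6 stroke→I2  (0-jn J1 has e-setter on 0)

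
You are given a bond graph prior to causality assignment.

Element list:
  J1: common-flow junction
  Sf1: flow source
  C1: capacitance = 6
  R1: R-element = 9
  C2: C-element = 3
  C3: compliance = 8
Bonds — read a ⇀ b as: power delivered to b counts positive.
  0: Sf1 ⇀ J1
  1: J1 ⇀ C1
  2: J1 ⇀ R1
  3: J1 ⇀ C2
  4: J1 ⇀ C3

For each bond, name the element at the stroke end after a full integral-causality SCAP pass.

b0 stroke at Sf1  (Sf1 (Sf) sets flow on bond)
b1 stroke at J1  (J1 flow already set via bond 0)
b2 stroke at J1  (J1 flow already set via bond 0)
b3 stroke at J1  (1-jn J1 has f-setter on 0)
b4 stroke at J1  (1-jn J1 has f-setter on 0)

β0 |Sf1
β1 |J1
β2 |J1
β3 |J1
β4 |J1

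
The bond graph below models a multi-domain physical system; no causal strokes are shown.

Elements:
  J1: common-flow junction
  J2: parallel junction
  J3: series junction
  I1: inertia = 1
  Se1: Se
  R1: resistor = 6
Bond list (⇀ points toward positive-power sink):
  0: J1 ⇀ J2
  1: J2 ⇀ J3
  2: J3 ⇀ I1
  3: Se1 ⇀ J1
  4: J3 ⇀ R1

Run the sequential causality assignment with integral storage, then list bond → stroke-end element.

bond 0 →J2
bond 1 →J3
bond 2 →I1
bond 3 →J1
bond 4 →J3

bond 3 stroke at J1  (Se1 fixes effort; stroke away)
bond 0 stroke at J2  (J1: last free bond brings flow in)
bond 1 stroke at J3  (0-jn J2 has e-setter on 0)
bond 2 stroke at I1  (I1 integral (f out))
bond 4 stroke at J3  (J3: bond 2 brought flow, rest push out)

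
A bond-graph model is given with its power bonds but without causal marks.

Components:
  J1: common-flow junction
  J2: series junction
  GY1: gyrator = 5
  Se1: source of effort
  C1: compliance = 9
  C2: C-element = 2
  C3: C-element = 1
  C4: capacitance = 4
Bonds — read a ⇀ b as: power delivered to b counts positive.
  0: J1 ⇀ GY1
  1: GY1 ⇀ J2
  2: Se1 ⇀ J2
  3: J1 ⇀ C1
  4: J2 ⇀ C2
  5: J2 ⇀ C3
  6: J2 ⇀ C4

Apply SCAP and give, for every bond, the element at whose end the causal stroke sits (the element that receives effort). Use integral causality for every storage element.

#2 |J2  (source Se1 imposes e)
#3 |J1  (C1: C, integral causality)
#0 |GY1  (J1: last free bond brings flow in)
#1 |GY1  (through GY1, causality inverts; strokes same side of GY1)
#4 |J2  (common-f at J2 fixed by 1)
#5 |J2  (common-f at J2 fixed by 1)
#6 |J2  (1-jn J2 has f-setter on 1)

#0 stroke at GY1
#1 stroke at GY1
#2 stroke at J2
#3 stroke at J1
#4 stroke at J2
#5 stroke at J2
#6 stroke at J2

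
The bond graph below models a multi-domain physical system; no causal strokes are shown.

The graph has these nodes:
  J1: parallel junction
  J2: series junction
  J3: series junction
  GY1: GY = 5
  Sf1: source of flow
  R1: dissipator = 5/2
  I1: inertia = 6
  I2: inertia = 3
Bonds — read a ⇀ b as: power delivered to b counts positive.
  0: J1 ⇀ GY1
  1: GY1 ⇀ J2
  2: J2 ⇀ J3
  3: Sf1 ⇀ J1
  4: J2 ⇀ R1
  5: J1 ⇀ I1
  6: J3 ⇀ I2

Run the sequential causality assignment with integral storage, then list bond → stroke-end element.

b3 |Sf1  (Sf1 fixes flow; stroke at Sf1)
b5 |I1  (I1 integral (f out))
b0 |J1  (only one effort-in slot at J1)
b1 |J2  (GY1: gyrator matches bond 0)
b6 |I2  (prefer integral on I2)
b2 |J3  (common-f at J3 fixed by 6)
b4 |J2  (1-jn J2 has f-setter on 2)

β0 stroke→J1
β1 stroke→J2
β2 stroke→J3
β3 stroke→Sf1
β4 stroke→J2
β5 stroke→I1
β6 stroke→I2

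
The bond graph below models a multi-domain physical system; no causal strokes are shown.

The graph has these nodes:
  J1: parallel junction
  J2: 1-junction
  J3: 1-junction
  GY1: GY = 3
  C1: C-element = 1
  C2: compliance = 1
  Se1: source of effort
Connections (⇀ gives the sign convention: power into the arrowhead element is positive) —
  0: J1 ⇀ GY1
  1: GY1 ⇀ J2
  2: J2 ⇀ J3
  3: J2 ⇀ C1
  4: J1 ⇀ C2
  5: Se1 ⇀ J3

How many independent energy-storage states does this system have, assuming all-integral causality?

b5 →J3  (Se1 fixes effort; stroke away)
b2 →J2  (closing 1-jn rule on J3)
b3 →J2  (C1 integral (e out))
b1 →GY1  (J2 needs exactly one f-in)
b0 →GY1  (GY1: gyrator matches bond 1)
b4 →J1  (only one effort-in slot at J1)

2  (C1, C2 all integral)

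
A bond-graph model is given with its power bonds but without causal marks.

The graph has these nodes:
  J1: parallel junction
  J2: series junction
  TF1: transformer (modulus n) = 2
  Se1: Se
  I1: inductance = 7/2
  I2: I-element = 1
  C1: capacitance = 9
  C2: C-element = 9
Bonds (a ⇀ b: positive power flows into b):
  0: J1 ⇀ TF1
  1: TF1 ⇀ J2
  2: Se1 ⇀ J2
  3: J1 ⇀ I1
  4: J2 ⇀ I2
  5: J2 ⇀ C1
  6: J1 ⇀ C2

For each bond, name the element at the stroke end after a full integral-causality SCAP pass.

b0 stroke at TF1
b1 stroke at J2
b2 stroke at J2
b3 stroke at I1
b4 stroke at I2
b5 stroke at J2
b6 stroke at J1

#2 →J2  (source Se1 imposes e)
#3 →I1  (I1 outputs flow p/I1)
#4 →I2  (prefer integral on I2)
#1 →J2  (1-jn J2 has f-setter on 4)
#5 →J2  (1-jn J2 has f-setter on 4)
#0 →TF1  (TF TF1: opposite of bond 1)
#6 →J1  (closing 0-jn rule on J1)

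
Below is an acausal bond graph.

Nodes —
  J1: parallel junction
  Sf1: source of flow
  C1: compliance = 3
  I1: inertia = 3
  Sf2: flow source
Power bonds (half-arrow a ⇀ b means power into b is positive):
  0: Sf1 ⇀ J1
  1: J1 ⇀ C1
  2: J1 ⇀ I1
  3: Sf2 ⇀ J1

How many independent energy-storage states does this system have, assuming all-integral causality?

2  (C1, I1 all integral)

bond 0 |Sf1  (Sf1 (Sf) sets flow on bond)
bond 3 |Sf2  (Sf2 (Sf) sets flow on bond)
bond 1 |J1  (prefer integral on C1)
bond 2 |I1  (J1: bond 1 brought effort, rest push out)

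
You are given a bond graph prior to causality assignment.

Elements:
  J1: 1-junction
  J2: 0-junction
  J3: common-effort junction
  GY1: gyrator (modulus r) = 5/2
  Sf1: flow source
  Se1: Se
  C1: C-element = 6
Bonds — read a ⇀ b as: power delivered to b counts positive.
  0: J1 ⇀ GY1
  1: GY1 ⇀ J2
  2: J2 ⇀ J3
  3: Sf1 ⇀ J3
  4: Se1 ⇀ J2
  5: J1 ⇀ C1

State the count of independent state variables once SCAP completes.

b3 →Sf1  (Sf1 fixes flow; stroke at Sf1)
b4 →J2  (Se1: effort source, stroke at far end)
b1 →GY1  (J2: bond 4 brought effort, rest push out)
b2 →J3  (J2 effort already set via bond 4)
b0 →GY1  (GY GY1: same side as bond 1)
b5 →J1  (common-f at J1 fixed by 0)

1  (C1 all integral)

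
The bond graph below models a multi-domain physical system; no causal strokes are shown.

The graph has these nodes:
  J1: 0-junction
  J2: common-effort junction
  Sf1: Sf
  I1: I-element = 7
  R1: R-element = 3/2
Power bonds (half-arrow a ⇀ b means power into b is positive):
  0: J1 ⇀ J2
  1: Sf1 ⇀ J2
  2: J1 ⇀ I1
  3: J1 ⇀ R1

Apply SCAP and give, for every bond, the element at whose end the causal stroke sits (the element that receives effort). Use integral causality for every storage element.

β0 stroke→J2
β1 stroke→Sf1
β2 stroke→I1
β3 stroke→J1

β1 stroke→Sf1  (Sf1 fixes flow; stroke at Sf1)
β0 stroke→J2  (closing 0-jn rule on J2)
β2 stroke→I1  (I1: I, integral causality)
β3 stroke→J1  (closing 0-jn rule on J1)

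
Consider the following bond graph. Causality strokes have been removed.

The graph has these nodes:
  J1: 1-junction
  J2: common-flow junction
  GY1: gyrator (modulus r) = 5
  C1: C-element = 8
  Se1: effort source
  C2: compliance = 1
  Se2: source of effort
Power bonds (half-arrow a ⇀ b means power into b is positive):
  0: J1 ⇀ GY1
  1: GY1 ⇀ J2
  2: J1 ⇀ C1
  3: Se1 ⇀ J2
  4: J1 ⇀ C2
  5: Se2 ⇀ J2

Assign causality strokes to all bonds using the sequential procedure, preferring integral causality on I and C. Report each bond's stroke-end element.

b0 stroke at GY1
b1 stroke at GY1
b2 stroke at J1
b3 stroke at J2
b4 stroke at J1
b5 stroke at J2

β3 stroke→J2  (Se1: effort source, stroke at far end)
β5 stroke→J2  (Se2 (Se) sets effort on bond)
β1 stroke→GY1  (only one flow-in slot at J2)
β0 stroke→GY1  (through GY1, causality inverts; strokes same side of GY1)
β2 stroke→J1  (J1: bond 0 brought flow, rest push out)
β4 stroke→J1  (J1: bond 0 brought flow, rest push out)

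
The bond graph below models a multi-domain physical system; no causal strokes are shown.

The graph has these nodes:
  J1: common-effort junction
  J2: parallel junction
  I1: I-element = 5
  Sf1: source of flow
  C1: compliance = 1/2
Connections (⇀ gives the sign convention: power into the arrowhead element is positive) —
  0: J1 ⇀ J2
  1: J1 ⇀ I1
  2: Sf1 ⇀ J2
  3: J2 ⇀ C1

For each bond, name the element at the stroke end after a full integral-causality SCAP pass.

β2 |Sf1  (source Sf1 imposes f)
β1 |I1  (I1 outputs flow p/I1)
β0 |J1  (J1: last free bond brings effort in)
β3 |J2  (only one effort-in slot at J2)

#0 →J1
#1 →I1
#2 →Sf1
#3 →J2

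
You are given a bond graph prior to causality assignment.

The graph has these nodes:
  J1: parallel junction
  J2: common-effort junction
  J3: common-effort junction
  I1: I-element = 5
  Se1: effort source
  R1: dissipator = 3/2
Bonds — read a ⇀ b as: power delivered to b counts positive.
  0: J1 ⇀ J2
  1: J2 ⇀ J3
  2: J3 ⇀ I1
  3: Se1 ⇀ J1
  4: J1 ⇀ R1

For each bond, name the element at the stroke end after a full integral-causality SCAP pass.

β0 →J2
β1 →J3
β2 →I1
β3 →J1
β4 →R1

β3 →J1  (Se1 fixes effort; stroke away)
β0 →J2  (0-jn J1 has e-setter on 3)
β4 →R1  (0-jn J1 has e-setter on 3)
β1 →J3  (J2 effort already set via bond 0)
β2 →I1  (J3 effort already set via bond 1)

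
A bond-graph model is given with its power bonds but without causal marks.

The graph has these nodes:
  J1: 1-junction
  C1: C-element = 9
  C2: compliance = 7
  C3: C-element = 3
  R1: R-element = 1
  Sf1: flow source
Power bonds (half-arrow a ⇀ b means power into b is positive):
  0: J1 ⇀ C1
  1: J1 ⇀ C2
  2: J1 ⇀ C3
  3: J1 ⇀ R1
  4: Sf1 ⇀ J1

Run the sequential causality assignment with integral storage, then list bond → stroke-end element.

β4 stroke→Sf1  (source Sf1 imposes f)
β0 stroke→J1  (common-f at J1 fixed by 4)
β1 stroke→J1  (1-jn J1 has f-setter on 4)
β2 stroke→J1  (J1 flow already set via bond 4)
β3 stroke→J1  (J1: bond 4 brought flow, rest push out)

b0 stroke at J1
b1 stroke at J1
b2 stroke at J1
b3 stroke at J1
b4 stroke at Sf1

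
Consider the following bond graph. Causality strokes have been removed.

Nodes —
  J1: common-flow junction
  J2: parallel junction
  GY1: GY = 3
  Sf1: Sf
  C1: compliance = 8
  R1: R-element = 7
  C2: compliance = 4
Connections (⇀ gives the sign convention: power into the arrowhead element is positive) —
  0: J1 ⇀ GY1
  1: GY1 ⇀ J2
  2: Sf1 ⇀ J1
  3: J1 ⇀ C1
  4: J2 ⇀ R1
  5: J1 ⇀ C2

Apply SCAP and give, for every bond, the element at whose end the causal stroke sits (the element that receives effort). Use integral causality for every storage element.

b0 stroke at J1
b1 stroke at J2
b2 stroke at Sf1
b3 stroke at J1
b4 stroke at R1
b5 stroke at J1

#2 stroke→Sf1  (Sf1: flow source, stroke at near end)
#0 stroke→J1  (common-f at J1 fixed by 2)
#3 stroke→J1  (common-f at J1 fixed by 2)
#5 stroke→J1  (common-f at J1 fixed by 2)
#1 stroke→J2  (GY1 both-in/both-out from 0)
#4 stroke→R1  (J2 effort already set via bond 1)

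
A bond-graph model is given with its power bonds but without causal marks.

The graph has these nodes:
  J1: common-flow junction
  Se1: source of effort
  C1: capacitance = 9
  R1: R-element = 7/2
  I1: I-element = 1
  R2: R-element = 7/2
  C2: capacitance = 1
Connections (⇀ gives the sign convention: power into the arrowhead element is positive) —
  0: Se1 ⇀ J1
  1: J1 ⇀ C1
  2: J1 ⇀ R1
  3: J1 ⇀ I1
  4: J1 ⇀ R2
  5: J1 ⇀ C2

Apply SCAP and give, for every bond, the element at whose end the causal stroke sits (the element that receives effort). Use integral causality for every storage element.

#0 stroke→J1
#1 stroke→J1
#2 stroke→J1
#3 stroke→I1
#4 stroke→J1
#5 stroke→J1

#0 stroke at J1  (Se1 (Se) sets effort on bond)
#1 stroke at J1  (prefer integral on C1)
#3 stroke at I1  (I1: I, integral causality)
#2 stroke at J1  (1-jn J1 has f-setter on 3)
#4 stroke at J1  (J1: bond 3 brought flow, rest push out)
#5 stroke at J1  (J1 flow already set via bond 3)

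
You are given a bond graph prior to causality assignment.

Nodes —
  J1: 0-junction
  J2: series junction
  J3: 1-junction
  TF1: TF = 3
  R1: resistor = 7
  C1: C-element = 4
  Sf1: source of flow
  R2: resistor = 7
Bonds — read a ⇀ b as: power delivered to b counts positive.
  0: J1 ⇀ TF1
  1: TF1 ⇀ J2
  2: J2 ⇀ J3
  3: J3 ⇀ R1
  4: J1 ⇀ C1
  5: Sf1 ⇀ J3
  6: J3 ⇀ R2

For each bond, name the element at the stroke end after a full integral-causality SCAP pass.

#0 stroke→TF1
#1 stroke→J2
#2 stroke→J3
#3 stroke→J3
#4 stroke→J1
#5 stroke→Sf1
#6 stroke→J3

β5 →Sf1  (Sf1: flow source, stroke at near end)
β2 →J3  (J3 flow already set via bond 5)
β3 →J3  (J3 flow already set via bond 5)
β6 →J3  (J3: bond 5 brought flow, rest push out)
β1 →J2  (J2 flow already set via bond 2)
β0 →TF1  (through TF1, causality passes straight; one stroke at TF1)
β4 →J1  (J1: last free bond brings effort in)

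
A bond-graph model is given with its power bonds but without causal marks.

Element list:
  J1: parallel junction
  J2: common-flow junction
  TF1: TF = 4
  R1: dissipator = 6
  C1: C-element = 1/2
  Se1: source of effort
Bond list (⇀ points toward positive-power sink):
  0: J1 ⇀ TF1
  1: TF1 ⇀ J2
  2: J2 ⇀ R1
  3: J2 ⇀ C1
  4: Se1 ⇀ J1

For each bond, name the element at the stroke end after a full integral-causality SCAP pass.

#0 stroke→TF1
#1 stroke→J2
#2 stroke→R1
#3 stroke→J2
#4 stroke→J1

β4 |J1  (Se1 fixes effort; stroke away)
β0 |TF1  (J1: bond 4 brought effort, rest push out)
β1 |J2  (TF TF1: opposite of bond 0)
β3 |J2  (prefer integral on C1)
β2 |R1  (closing 1-jn rule on J2)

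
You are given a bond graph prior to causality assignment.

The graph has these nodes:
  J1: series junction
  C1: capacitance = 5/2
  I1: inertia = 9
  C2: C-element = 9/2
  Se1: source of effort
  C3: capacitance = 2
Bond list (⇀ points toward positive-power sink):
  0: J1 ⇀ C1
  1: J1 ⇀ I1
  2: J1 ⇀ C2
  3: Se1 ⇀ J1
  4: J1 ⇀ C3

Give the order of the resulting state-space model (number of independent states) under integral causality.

bond 3 |J1  (Se1 fixes effort; stroke away)
bond 0 |J1  (C1: C, integral causality)
bond 1 |I1  (prefer integral on I1)
bond 2 |J1  (J1: bond 1 brought flow, rest push out)
bond 4 |J1  (common-f at J1 fixed by 1)

4  (C1, C2, C3, I1 all integral)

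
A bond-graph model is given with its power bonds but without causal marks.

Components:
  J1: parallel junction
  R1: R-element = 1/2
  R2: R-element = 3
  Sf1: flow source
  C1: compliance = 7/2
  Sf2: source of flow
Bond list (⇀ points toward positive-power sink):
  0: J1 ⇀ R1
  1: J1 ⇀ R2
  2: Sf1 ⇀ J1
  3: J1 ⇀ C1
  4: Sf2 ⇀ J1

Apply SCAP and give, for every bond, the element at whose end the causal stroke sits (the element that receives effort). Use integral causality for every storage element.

bond 2 stroke→Sf1  (source Sf1 imposes f)
bond 4 stroke→Sf2  (source Sf2 imposes f)
bond 3 stroke→J1  (C1: C, integral causality)
bond 0 stroke→R1  (0-jn J1 has e-setter on 3)
bond 1 stroke→R2  (J1: bond 3 brought effort, rest push out)

b0 →R1
b1 →R2
b2 →Sf1
b3 →J1
b4 →Sf2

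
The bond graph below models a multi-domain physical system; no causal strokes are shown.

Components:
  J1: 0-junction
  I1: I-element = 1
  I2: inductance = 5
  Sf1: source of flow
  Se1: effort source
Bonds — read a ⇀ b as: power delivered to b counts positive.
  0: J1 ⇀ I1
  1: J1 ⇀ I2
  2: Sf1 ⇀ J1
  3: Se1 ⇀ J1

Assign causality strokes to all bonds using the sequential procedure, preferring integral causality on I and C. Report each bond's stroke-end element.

β0 stroke→I1
β1 stroke→I2
β2 stroke→Sf1
β3 stroke→J1

β2 stroke→Sf1  (Sf1: flow source, stroke at near end)
β3 stroke→J1  (source Se1 imposes e)
β0 stroke→I1  (0-jn J1 has e-setter on 3)
β1 stroke→I2  (0-jn J1 has e-setter on 3)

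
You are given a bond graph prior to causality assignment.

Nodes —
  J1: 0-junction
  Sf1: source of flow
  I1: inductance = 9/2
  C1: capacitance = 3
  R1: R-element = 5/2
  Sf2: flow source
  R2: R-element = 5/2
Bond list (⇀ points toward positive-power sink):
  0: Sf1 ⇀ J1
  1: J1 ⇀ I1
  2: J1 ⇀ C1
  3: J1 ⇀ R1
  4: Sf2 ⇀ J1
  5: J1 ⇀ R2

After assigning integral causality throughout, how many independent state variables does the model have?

2  (C1, I1 all integral)

bond 0 stroke→Sf1  (source Sf1 imposes f)
bond 4 stroke→Sf2  (Sf2: flow source, stroke at near end)
bond 1 stroke→I1  (I1 integral (f out))
bond 2 stroke→J1  (C1 outputs effort q/C1)
bond 3 stroke→R1  (J1 effort already set via bond 2)
bond 5 stroke→R2  (J1 effort already set via bond 2)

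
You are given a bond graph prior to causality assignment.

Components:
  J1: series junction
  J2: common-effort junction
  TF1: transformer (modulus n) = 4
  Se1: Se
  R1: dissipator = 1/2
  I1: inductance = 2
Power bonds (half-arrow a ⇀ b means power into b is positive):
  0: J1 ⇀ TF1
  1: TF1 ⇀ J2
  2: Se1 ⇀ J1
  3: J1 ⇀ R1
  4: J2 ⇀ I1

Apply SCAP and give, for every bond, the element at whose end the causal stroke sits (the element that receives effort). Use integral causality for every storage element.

#2 →J1  (Se1 fixes effort; stroke away)
#4 →I1  (I1: I, integral causality)
#1 →J2  (only one effort-in slot at J2)
#0 →TF1  (TF TF1: opposite of bond 1)
#3 →J1  (common-f at J1 fixed by 0)

bond 0 |TF1
bond 1 |J2
bond 2 |J1
bond 3 |J1
bond 4 |I1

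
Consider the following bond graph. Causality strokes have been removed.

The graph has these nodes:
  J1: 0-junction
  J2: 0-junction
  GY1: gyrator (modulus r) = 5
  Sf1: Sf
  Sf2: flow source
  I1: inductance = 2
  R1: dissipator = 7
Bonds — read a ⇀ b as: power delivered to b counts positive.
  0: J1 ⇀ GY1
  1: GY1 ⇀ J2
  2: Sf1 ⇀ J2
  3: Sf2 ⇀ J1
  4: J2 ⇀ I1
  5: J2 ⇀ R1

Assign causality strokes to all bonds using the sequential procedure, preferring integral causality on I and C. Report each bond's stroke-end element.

b2 |Sf1  (Sf1: flow source, stroke at near end)
b3 |Sf2  (Sf2 fixes flow; stroke at Sf2)
b0 |J1  (only one effort-in slot at J1)
b1 |J2  (through GY1, causality inverts; strokes same side of GY1)
b4 |I1  (common-e at J2 fixed by 1)
b5 |R1  (0-jn J2 has e-setter on 1)

b0 stroke→J1
b1 stroke→J2
b2 stroke→Sf1
b3 stroke→Sf2
b4 stroke→I1
b5 stroke→R1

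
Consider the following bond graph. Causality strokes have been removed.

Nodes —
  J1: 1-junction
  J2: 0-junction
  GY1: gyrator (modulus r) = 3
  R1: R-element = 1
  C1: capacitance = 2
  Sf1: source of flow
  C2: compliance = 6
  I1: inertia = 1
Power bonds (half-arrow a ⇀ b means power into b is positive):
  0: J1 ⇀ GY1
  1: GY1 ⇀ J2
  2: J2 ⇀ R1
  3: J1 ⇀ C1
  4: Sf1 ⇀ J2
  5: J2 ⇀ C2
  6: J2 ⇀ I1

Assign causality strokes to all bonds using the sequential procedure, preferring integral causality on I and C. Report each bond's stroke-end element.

b0 stroke→GY1
b1 stroke→GY1
b2 stroke→R1
b3 stroke→J1
b4 stroke→Sf1
b5 stroke→J2
b6 stroke→I1

#4 stroke at Sf1  (Sf1: flow source, stroke at near end)
#3 stroke at J1  (C1 outputs effort q/C1)
#0 stroke at GY1  (closing 1-jn rule on J1)
#1 stroke at GY1  (GY1 both-in/both-out from 0)
#5 stroke at J2  (C2: C, integral causality)
#2 stroke at R1  (0-jn J2 has e-setter on 5)
#6 stroke at I1  (common-e at J2 fixed by 5)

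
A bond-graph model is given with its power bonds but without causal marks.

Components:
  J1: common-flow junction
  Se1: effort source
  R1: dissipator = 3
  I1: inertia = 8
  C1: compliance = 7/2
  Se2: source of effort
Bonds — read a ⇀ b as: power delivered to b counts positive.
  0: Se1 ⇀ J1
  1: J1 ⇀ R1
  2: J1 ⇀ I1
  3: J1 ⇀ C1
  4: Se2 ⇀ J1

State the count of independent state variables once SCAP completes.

b0 stroke→J1  (Se1 (Se) sets effort on bond)
b4 stroke→J1  (source Se2 imposes e)
b2 stroke→I1  (prefer integral on I1)
b1 stroke→J1  (1-jn J1 has f-setter on 2)
b3 stroke→J1  (1-jn J1 has f-setter on 2)

2  (C1, I1 all integral)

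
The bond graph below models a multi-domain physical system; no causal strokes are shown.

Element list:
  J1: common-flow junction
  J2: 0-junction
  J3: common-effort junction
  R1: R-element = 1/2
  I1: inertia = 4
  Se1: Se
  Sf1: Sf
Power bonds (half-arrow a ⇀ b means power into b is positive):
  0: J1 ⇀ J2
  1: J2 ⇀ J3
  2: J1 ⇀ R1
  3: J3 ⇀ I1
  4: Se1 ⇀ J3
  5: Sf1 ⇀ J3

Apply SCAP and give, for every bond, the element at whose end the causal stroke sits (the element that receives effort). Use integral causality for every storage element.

b4 |J3  (Se1 (Se) sets effort on bond)
b5 |Sf1  (Sf1 (Sf) sets flow on bond)
b1 |J2  (common-e at J3 fixed by 4)
b3 |I1  (J3 effort already set via bond 4)
b0 |J1  (common-e at J2 fixed by 1)
b2 |R1  (closing 1-jn rule on J1)

#0 stroke→J1
#1 stroke→J2
#2 stroke→R1
#3 stroke→I1
#4 stroke→J3
#5 stroke→Sf1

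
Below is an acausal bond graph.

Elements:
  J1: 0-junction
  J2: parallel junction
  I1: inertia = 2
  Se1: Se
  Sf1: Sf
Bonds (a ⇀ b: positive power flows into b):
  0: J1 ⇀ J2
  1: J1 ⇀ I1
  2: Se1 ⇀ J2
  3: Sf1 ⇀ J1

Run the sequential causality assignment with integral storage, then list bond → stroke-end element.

bond 2 →J2  (source Se1 imposes e)
bond 3 →Sf1  (Sf1: flow source, stroke at near end)
bond 0 →J1  (J2 effort already set via bond 2)
bond 1 →I1  (common-e at J1 fixed by 0)

#0 stroke→J1
#1 stroke→I1
#2 stroke→J2
#3 stroke→Sf1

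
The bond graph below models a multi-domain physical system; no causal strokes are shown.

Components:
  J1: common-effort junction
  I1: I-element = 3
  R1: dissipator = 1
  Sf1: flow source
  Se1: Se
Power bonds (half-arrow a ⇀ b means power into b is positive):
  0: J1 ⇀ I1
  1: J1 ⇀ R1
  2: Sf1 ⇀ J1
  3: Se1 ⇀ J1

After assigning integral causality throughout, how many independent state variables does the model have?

bond 2 stroke→Sf1  (Sf1 fixes flow; stroke at Sf1)
bond 3 stroke→J1  (Se1 fixes effort; stroke away)
bond 0 stroke→I1  (0-jn J1 has e-setter on 3)
bond 1 stroke→R1  (J1: bond 3 brought effort, rest push out)

1  (I1 all integral)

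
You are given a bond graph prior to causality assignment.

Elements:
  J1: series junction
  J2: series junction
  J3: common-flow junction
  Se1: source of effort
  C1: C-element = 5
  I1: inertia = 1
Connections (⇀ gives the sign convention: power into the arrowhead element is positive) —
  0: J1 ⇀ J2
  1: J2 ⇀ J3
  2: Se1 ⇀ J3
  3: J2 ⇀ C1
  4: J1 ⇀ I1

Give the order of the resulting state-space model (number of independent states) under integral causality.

2  (C1, I1 all integral)

β2 |J3  (source Se1 imposes e)
β1 |J2  (J3: last free bond brings flow in)
β3 |J2  (C1 outputs effort q/C1)
β0 |J1  (J2: last free bond brings flow in)
β4 |I1  (J1: last free bond brings flow in)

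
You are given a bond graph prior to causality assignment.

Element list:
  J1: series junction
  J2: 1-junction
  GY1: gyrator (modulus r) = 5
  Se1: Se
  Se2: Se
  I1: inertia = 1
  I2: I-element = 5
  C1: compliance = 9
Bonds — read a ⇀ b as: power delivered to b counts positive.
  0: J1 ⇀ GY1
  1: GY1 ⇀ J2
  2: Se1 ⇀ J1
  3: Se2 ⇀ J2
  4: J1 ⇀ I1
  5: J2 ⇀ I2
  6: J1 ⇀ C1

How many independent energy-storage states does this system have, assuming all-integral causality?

3  (C1, I1, I2 all integral)

β2 →J1  (source Se1 imposes e)
β3 →J2  (source Se2 imposes e)
β4 →I1  (I1 integral (f out))
β0 →J1  (common-f at J1 fixed by 4)
β6 →J1  (1-jn J1 has f-setter on 4)
β1 →J2  (GY1: gyrator matches bond 0)
β5 →I2  (J2: last free bond brings flow in)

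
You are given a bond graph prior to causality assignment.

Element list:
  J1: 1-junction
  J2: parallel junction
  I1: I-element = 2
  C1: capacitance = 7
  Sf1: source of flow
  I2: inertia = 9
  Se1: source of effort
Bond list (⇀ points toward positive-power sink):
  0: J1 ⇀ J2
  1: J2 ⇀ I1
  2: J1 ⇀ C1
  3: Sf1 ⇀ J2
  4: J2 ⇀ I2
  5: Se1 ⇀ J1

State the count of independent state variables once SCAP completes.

3  (C1, I1, I2 all integral)

bond 3 stroke at Sf1  (Sf1: flow source, stroke at near end)
bond 5 stroke at J1  (source Se1 imposes e)
bond 1 stroke at I1  (I1: I, integral causality)
bond 2 stroke at J1  (prefer integral on C1)
bond 0 stroke at J2  (J1: last free bond brings flow in)
bond 4 stroke at I2  (0-jn J2 has e-setter on 0)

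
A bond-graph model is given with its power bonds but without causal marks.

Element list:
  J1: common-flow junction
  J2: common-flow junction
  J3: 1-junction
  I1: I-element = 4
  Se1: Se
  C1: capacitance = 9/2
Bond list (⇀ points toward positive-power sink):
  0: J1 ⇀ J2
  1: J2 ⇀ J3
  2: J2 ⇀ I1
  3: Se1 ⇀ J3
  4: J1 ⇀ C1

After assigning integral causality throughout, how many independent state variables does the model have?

2  (C1, I1 all integral)

b3 stroke at J3  (Se1 (Se) sets effort on bond)
b1 stroke at J2  (J3: last free bond brings flow in)
b2 stroke at I1  (prefer integral on I1)
b0 stroke at J2  (J2 flow already set via bond 2)
b4 stroke at J1  (J1: bond 0 brought flow, rest push out)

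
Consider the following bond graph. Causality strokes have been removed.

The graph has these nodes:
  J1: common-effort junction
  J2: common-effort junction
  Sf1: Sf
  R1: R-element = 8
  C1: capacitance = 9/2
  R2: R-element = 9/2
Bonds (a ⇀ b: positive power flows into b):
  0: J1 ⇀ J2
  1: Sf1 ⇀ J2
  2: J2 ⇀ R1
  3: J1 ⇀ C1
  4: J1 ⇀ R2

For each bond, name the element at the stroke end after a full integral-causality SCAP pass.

b0 stroke at J2
b1 stroke at Sf1
b2 stroke at R1
b3 stroke at J1
b4 stroke at R2

β1 |Sf1  (source Sf1 imposes f)
β3 |J1  (C1: C, integral causality)
β0 |J2  (common-e at J1 fixed by 3)
β4 |R2  (common-e at J1 fixed by 3)
β2 |R1  (common-e at J2 fixed by 0)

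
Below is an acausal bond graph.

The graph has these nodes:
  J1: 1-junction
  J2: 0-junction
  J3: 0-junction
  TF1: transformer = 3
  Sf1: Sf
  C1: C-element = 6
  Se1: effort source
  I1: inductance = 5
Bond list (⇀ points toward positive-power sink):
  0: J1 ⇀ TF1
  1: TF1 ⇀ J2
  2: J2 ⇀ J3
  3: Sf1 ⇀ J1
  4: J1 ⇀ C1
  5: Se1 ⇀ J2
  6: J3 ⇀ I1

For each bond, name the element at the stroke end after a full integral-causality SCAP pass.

b0 |J1
b1 |TF1
b2 |J3
b3 |Sf1
b4 |J1
b5 |J2
b6 |I1

#3 →Sf1  (Sf1 (Sf) sets flow on bond)
#5 →J2  (Se1 fixes effort; stroke away)
#0 →J1  (1-jn J1 has f-setter on 3)
#4 →J1  (1-jn J1 has f-setter on 3)
#1 →TF1  (J2: bond 5 brought effort, rest push out)
#2 →J3  (J2: bond 5 brought effort, rest push out)
#6 →I1  (J3: bond 2 brought effort, rest push out)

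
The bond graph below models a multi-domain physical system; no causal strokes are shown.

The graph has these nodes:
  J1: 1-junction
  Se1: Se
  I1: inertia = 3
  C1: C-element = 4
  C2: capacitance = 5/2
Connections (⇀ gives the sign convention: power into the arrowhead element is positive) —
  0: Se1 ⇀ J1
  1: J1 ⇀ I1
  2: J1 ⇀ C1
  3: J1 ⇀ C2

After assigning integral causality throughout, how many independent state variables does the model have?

β0 |J1  (Se1 fixes effort; stroke away)
β1 |I1  (prefer integral on I1)
β2 |J1  (J1 flow already set via bond 1)
β3 |J1  (1-jn J1 has f-setter on 1)

3  (C1, C2, I1 all integral)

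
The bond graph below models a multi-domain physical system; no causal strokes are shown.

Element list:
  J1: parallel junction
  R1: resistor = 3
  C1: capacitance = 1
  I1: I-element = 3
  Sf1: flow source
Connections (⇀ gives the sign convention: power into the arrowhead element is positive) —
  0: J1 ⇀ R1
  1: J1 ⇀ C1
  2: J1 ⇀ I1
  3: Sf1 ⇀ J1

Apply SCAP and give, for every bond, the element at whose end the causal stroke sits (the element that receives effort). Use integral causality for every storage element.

b0 →R1
b1 →J1
b2 →I1
b3 →Sf1

β3 stroke at Sf1  (Sf1: flow source, stroke at near end)
β1 stroke at J1  (C1 integral (e out))
β0 stroke at R1  (J1: bond 1 brought effort, rest push out)
β2 stroke at I1  (0-jn J1 has e-setter on 1)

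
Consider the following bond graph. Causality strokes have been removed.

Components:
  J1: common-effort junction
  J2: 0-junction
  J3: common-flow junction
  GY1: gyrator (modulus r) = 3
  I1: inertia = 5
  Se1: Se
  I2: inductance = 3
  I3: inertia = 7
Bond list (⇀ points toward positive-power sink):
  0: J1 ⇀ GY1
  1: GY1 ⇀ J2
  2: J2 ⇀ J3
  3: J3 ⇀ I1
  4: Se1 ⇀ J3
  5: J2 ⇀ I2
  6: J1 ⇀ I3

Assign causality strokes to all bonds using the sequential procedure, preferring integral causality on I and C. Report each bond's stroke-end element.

β0 stroke→J1
β1 stroke→J2
β2 stroke→J3
β3 stroke→I1
β4 stroke→J3
β5 stroke→I2
β6 stroke→I3

b4 →J3  (Se1: effort source, stroke at far end)
b3 →I1  (I1 outputs flow p/I1)
b2 →J3  (J3: bond 3 brought flow, rest push out)
b5 →I2  (I2 integral (f out))
b1 →J2  (J2 needs exactly one e-in)
b0 →J1  (GY GY1: same side as bond 1)
b6 →I3  (J1 effort already set via bond 0)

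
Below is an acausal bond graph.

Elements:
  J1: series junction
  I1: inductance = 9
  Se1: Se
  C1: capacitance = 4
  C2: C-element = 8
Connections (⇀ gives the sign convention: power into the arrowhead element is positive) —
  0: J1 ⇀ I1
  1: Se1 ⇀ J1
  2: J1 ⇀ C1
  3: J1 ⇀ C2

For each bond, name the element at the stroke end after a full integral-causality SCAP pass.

bond 1 →J1  (Se1 (Se) sets effort on bond)
bond 0 →I1  (I1 integral (f out))
bond 2 →J1  (1-jn J1 has f-setter on 0)
bond 3 →J1  (common-f at J1 fixed by 0)

bond 0 stroke→I1
bond 1 stroke→J1
bond 2 stroke→J1
bond 3 stroke→J1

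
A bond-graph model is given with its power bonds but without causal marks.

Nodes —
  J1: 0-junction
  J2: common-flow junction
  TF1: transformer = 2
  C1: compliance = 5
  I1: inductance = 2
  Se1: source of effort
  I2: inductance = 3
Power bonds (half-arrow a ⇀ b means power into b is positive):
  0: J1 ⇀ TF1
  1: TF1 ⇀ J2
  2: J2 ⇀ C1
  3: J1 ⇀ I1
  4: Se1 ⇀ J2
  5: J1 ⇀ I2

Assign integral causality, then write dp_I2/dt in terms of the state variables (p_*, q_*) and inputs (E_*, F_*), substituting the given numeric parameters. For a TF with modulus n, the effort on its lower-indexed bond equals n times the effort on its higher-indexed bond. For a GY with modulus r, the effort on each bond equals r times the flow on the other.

β4 stroke at J2  (source Se1 imposes e)
β2 stroke at J2  (prefer integral on C1)
β1 stroke at TF1  (J2 needs exactly one f-in)
β0 stroke at J1  (TF TF1: opposite of bond 1)
β3 stroke at I1  (common-e at J1 fixed by 0)
β5 stroke at I2  (0-jn J1 has e-setter on 0)

dp_I2/dt = -2*E_Se1 + 2*q_C1/5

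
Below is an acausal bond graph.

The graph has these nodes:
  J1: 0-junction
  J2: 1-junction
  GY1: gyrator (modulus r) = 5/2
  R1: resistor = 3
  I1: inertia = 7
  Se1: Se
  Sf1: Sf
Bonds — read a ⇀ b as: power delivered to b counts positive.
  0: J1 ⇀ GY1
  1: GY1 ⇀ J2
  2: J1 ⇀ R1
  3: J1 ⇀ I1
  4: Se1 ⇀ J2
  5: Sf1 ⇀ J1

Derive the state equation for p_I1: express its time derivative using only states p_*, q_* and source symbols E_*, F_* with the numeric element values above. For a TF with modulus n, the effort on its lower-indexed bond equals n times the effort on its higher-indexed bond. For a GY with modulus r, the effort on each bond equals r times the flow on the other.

dp_I1/dt = 6*E_Se1/5 + 3*F_Sf1 - 3*p_I1/7

β4 →J2  (Se1 fixes effort; stroke away)
β5 →Sf1  (source Sf1 imposes f)
β1 →GY1  (only one flow-in slot at J2)
β0 →GY1  (GY1: gyrator matches bond 1)
β3 →I1  (prefer integral on I1)
β2 →J1  (closing 0-jn rule on J1)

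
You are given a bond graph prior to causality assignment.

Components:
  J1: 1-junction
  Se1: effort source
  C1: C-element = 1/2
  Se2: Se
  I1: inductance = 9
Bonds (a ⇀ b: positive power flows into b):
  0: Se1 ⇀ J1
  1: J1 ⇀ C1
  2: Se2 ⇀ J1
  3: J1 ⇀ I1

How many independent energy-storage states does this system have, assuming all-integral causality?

2  (C1, I1 all integral)

b0 stroke→J1  (Se1 fixes effort; stroke away)
b2 stroke→J1  (source Se2 imposes e)
b1 stroke→J1  (C1: C, integral causality)
b3 stroke→I1  (only one flow-in slot at J1)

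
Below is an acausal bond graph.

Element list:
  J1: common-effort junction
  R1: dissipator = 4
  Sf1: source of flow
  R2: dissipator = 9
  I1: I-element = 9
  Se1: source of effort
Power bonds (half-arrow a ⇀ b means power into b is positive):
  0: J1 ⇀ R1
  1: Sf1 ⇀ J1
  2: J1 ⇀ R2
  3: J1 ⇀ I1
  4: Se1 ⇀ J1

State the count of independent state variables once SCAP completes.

1  (I1 all integral)

bond 1 |Sf1  (source Sf1 imposes f)
bond 4 |J1  (Se1: effort source, stroke at far end)
bond 0 |R1  (J1: bond 4 brought effort, rest push out)
bond 2 |R2  (J1 effort already set via bond 4)
bond 3 |I1  (0-jn J1 has e-setter on 4)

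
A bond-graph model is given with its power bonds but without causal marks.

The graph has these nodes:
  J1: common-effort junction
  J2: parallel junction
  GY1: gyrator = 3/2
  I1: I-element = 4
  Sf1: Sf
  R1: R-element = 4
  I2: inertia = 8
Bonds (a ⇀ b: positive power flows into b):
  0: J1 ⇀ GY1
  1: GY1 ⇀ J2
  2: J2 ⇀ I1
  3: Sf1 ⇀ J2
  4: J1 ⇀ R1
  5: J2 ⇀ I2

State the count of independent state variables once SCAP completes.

2  (I1, I2 all integral)

bond 3 stroke at Sf1  (Sf1 (Sf) sets flow on bond)
bond 2 stroke at I1  (I1 outputs flow p/I1)
bond 5 stroke at I2  (prefer integral on I2)
bond 1 stroke at J2  (J2: last free bond brings effort in)
bond 0 stroke at J1  (GY1: gyrator matches bond 1)
bond 4 stroke at R1  (J1: bond 0 brought effort, rest push out)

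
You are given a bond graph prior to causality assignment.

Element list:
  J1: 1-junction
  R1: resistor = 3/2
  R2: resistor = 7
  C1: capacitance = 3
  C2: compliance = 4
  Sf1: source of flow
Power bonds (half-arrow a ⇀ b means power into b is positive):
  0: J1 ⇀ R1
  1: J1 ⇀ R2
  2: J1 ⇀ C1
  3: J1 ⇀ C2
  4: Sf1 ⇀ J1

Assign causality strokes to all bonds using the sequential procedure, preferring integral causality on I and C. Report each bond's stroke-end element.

#0 →J1
#1 →J1
#2 →J1
#3 →J1
#4 →Sf1

#4 stroke at Sf1  (Sf1 (Sf) sets flow on bond)
#0 stroke at J1  (1-jn J1 has f-setter on 4)
#1 stroke at J1  (J1 flow already set via bond 4)
#2 stroke at J1  (1-jn J1 has f-setter on 4)
#3 stroke at J1  (common-f at J1 fixed by 4)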